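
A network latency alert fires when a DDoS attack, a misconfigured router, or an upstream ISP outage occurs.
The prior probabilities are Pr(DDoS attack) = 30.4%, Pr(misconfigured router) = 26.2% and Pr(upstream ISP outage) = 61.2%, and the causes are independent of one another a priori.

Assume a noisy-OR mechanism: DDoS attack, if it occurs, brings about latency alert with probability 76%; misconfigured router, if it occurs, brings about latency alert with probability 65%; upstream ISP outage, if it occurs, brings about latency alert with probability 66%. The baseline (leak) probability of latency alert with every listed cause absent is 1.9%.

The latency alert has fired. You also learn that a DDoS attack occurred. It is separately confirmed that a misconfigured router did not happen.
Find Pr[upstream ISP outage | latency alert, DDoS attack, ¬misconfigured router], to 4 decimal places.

Under noisy-OR, P(latency alert | causes) = 1 − (1−0.019)·∏(1−qᵢ) over the active causes.
Numerator (weight on configurations with upstream ISP outage): 0.91995*0.612 = 0.563009
Denominator P(latency alert | DDoS attack, ¬misconfigured router): 0.76456*0.388 + 0.91995*0.612 = 0.859658
Posterior = 0.563009 / 0.859658 ≈ 0.6549

Pr[upstream ISP outage | latency alert, DDoS attack, ¬misconfigured router] ≈ 0.6549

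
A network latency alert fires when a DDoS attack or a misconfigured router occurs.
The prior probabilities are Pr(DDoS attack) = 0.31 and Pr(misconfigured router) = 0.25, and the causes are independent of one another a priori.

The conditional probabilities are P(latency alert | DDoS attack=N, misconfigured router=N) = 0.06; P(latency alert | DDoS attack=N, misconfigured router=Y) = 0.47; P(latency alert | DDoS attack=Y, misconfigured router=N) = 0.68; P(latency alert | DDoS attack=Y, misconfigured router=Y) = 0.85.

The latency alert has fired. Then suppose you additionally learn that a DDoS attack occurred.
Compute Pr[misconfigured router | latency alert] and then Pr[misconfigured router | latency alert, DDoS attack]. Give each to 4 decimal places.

Sum P(latency alert|·) weighted by the priors over the 4 (DDoS attack, misconfigured router) configurations:
  P(latency alert) = 0.06*0.69*0.75 + 0.47*0.69*0.25 + 0.68*0.31*0.75 + 0.85*0.31*0.25
        = 0.031050 + 0.081075 + 0.158100 + 0.065875 = 0.336100
Keeping only the misconfigured router-present terms gives 0.146950, so
  P(misconfigured router | latency alert) = 0.146950 / 0.336100 ≈ 0.4372

Now also conditioning on DDoS attack=true:
Numerator (weight on configurations with misconfigured router): 0.85·0.25 = 0.212500
The normalizing constant is 0.68·0.75 + 0.85·0.25 = 0.722500
P(misconfigured router | latency alert, DDoS attack) = 0.212500/0.722500 ≈ 0.2941
This is intercausal reasoning (explaining away): once DDoS attack accounts for the latency alert, misconfigured router becomes less likely.

Pr[misconfigured router | latency alert] ≈ 0.4372; Pr[misconfigured router | latency alert, DDoS attack] ≈ 0.2941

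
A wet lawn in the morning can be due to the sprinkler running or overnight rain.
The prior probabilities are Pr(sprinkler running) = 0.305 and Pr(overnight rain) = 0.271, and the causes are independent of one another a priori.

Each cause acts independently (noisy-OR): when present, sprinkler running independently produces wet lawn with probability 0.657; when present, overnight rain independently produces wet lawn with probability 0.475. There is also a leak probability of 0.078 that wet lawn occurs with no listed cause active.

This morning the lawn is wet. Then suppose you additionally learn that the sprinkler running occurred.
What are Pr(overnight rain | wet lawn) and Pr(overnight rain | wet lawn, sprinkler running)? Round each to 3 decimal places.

Pr(overnight rain | wet lawn) ≈ 0.464; Pr(overnight rain | wet lawn, sprinkler running) ≈ 0.312

Under noisy-OR, P(wet lawn | causes) = 1 − (1−0.078)·∏(1−qᵢ) over the active causes.
Weight on overnight rain=true, given the evidence: 0.097177 + 0.068932 = 0.166109
Denominator P(wet lawn): 0.078·0.695·0.729 + 0.51595·0.695·0.271 + 0.683754·0.305·0.729 + 0.833971·0.305·0.271 = 0.357657
P(overnight rain | wet lawn) = 0.166109/0.357657 ≈ 0.464

Now also conditioning on sprinkler running=true:
By total probability over both values of overnight rain:
  P(wet lawn | sprinkler running) = 0.683754×0.729 + 0.833971×0.271
        = 0.498457 + 0.226006 = 0.724463
Configurations with overnight rain contribute 0.226006, so
  P(overnight rain | wet lawn, sprinkler running) = 0.226006 / 0.724463 ≈ 0.312
Conditioning on sprinkler running lowers the posterior on overnight rain: the classic explaining-away effect in a common-effect structure.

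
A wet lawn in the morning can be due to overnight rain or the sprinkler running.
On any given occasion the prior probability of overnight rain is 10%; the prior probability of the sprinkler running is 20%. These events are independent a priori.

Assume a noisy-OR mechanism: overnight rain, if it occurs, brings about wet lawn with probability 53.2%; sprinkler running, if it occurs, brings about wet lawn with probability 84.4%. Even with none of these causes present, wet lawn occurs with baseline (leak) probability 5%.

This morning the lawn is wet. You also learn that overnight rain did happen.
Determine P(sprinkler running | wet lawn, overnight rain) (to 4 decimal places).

Under noisy-OR, P(wet lawn | causes) = 1 − (1−0.05)·∏(1−qᵢ) over the active causes.
Numerator (weight on configurations with sprinkler running): 0.930642*0.2 = 0.186128
The normalizing constant is 0.5554*0.8 + 0.930642*0.2 = 0.630448
Posterior = 0.186128 / 0.630448 ≈ 0.2952

P(sprinkler running | wet lawn, overnight rain) ≈ 0.2952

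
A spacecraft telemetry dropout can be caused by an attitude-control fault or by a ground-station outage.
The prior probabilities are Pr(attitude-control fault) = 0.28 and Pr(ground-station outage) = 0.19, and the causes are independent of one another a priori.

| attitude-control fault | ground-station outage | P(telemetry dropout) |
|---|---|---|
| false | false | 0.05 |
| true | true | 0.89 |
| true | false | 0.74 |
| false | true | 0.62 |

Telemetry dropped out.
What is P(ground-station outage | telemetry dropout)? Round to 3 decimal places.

P(ground-station outage | telemetry dropout) ≈ 0.402

By total probability over the 4 (attitude-control fault, ground-station outage) configurations:
  P(telemetry dropout) = 0.05*0.72*0.81 + 0.62*0.72*0.19 + 0.74*0.28*0.81 + 0.89*0.28*0.19
        = 0.029160 + 0.084816 + 0.167832 + 0.047348 = 0.329156
Configurations with ground-station outage contribute 0.132164, so
  P(ground-station outage | telemetry dropout) = 0.132164 / 0.329156 ≈ 0.402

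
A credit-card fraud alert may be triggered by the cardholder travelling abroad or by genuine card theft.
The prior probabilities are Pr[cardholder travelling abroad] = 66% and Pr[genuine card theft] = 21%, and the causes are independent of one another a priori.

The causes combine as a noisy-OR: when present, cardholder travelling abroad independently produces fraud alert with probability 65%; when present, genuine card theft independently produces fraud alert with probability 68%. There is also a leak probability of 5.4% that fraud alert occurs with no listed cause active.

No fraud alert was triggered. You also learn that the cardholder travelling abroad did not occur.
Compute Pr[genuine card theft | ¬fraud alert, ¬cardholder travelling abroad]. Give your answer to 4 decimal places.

Pr[genuine card theft | ¬fraud alert, ¬cardholder travelling abroad] ≈ 0.0784

Under noisy-OR, P(fraud alert | causes) = 1 − (1−0.054)·∏(1−qᵢ) over the active causes.
Sum P(¬fraud alert|·) weighted by the priors over both values of genuine card theft:
  P(¬fraud alert | ¬cardholder travelling abroad) = 0.946×0.79 + 0.30272×0.21
        = 0.747340 + 0.063571 = 0.810911
The terms with genuine card theft present sum to 0.063571, so
  P(genuine card theft | ¬fraud alert, ¬cardholder travelling abroad) = 0.063571 / 0.810911 ≈ 0.0784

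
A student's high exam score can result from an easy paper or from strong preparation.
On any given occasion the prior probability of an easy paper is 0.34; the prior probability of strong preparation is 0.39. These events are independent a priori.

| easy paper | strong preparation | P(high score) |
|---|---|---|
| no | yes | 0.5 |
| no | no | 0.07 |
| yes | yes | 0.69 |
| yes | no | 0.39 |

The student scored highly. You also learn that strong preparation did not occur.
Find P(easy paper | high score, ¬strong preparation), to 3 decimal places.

P(easy paper | high score, ¬strong preparation) ≈ 0.742

Sum P(high score|·) weighted by the priors over both values of easy paper:
  P(high score | ¬strong preparation) = 0.07·0.66 + 0.39·0.34
        = 0.046200 + 0.132600 = 0.178800
Configurations with easy paper contribute 0.132600, so
  P(easy paper | high score, ¬strong preparation) = 0.132600 / 0.178800 ≈ 0.742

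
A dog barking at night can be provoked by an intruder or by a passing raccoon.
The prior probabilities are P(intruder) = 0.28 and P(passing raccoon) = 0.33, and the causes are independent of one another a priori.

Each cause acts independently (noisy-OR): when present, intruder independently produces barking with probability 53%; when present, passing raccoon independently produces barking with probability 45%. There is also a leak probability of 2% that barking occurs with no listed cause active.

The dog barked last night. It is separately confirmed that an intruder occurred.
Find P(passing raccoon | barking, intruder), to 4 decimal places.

Under noisy-OR, P(barking | causes) = 1 − (1−0.02)·∏(1−qᵢ) over the active causes.
Enumerate both values of passing raccoon and weight by the priors:
  P(barking | intruder) = 0.5394×0.67 + 0.74667×0.33
        = 0.361398 + 0.246401 = 0.607799
The terms with passing raccoon present sum to 0.246401, so
  P(passing raccoon | barking, intruder) = 0.246401 / 0.607799 ≈ 0.4054

P(passing raccoon | barking, intruder) ≈ 0.4054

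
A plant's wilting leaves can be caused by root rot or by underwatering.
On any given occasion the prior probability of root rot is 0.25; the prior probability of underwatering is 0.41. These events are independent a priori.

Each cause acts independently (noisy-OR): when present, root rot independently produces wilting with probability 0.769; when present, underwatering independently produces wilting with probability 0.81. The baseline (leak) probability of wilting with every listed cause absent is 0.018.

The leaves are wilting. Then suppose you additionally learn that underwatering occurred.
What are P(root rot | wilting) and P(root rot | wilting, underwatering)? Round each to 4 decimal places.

Under noisy-OR, P(wilting | causes) = 1 − (1−0.018)·∏(1−qᵢ) over the active causes.
Weight on root rot=true, given the evidence: 0.114041 + 0.098082 = 0.212123
The normalizing constant is 0.018×0.75×0.59 + 0.81342×0.75×0.41 + 0.773158×0.25×0.59 + 0.9569×0.25×0.41 = 0.470215
Posterior = 0.212123 / 0.470215 ≈ 0.4511

With the extra evidence:
Sum P(wilting|·) weighted by the priors over both values of root rot:
  P(wilting | underwatering) = 0.81342·0.75 + 0.9569·0.25
        = 0.610065 + 0.239225 = 0.849290
The terms with root rot present sum to 0.239225, so
  P(root rot | wilting, underwatering) = 0.239225 / 0.849290 ≈ 0.2817

P(root rot | wilting) ≈ 0.4511; P(root rot | wilting, underwatering) ≈ 0.2817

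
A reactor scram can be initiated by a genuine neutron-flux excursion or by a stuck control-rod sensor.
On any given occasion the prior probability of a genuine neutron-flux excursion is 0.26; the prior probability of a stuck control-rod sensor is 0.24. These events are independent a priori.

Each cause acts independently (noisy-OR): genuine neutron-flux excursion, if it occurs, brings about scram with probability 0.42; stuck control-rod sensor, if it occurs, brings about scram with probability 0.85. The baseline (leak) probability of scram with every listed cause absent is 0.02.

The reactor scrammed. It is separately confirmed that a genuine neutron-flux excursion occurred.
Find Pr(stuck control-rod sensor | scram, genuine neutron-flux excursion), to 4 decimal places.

Under noisy-OR, P(scram | causes) = 1 − (1−0.02)·∏(1−qᵢ) over the active causes.
P(scram | genuine neutron-flux excursion) = 0.4316×0.76 + 0.91474×0.24 = 0.328016 + 0.219538 = 0.547554
Of this, 0.219538 comes from 0.91474×0.24 (the stuck control-rod sensor=true cases).
P(stuck control-rod sensor | scram, genuine neutron-flux excursion) = 0.219538 / 0.547554 ≈ 0.4009

Pr(stuck control-rod sensor | scram, genuine neutron-flux excursion) ≈ 0.4009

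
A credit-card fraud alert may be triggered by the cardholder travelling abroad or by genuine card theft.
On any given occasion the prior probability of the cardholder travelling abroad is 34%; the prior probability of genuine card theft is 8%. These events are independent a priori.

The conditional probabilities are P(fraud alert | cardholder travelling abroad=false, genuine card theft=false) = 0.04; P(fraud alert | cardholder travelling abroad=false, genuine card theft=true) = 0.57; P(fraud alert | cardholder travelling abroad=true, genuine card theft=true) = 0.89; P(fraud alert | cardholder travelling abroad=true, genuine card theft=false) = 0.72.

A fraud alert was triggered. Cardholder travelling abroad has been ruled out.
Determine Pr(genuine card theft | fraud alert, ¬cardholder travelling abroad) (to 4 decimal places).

Weight on genuine card theft=true, given the evidence: 0.57·0.08 = 0.045600
Normalizer over all consistent configurations: 0.04·0.92 + 0.57·0.08 = 0.082400
Posterior = 0.045600 / 0.082400 ≈ 0.5534

Pr(genuine card theft | fraud alert, ¬cardholder travelling abroad) ≈ 0.5534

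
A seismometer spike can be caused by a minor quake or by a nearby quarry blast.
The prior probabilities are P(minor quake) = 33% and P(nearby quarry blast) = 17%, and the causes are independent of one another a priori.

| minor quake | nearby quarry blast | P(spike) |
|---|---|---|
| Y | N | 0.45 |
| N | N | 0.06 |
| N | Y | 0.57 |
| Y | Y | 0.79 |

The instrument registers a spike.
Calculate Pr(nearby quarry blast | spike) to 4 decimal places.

Pr(nearby quarry blast | spike) ≈ 0.4109

By total probability over the 4 (minor quake, nearby quarry blast) configurations:
  P(spike) = 0.06·0.67·0.83 + 0.57·0.67·0.17 + 0.45·0.33·0.83 + 0.79·0.33·0.17
        = 0.033366 + 0.064923 + 0.123255 + 0.044319 = 0.265863
The terms with nearby quarry blast present sum to 0.109242, so
  P(nearby quarry blast | spike) = 0.109242 / 0.265863 ≈ 0.4109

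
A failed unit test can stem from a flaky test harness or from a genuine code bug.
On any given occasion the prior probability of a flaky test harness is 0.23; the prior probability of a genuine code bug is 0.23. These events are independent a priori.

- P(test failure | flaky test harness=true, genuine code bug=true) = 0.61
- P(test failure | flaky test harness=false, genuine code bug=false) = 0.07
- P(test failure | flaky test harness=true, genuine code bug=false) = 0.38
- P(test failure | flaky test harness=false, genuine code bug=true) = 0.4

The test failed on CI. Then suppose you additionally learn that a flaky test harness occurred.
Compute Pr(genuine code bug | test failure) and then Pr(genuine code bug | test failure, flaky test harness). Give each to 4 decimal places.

Sum P(test failure|·) weighted by the priors over the 4 (flaky test harness, genuine code bug) configurations:
  P(test failure) = 0.07×0.77×0.77 + 0.4×0.77×0.23 + 0.38×0.23×0.77 + 0.61×0.23×0.23
        = 0.041503 + 0.070840 + 0.067298 + 0.032269 = 0.211910
Configurations with genuine code bug contribute 0.103109, so
  P(genuine code bug | test failure) = 0.103109 / 0.211910 ≈ 0.4866

With the extra evidence:
P(test failure | flaky test harness) = 0.38*0.77 + 0.61*0.23 = 0.292600 + 0.140300 = 0.432900
The genuine code bug-present share is 0.61*0.23 = 0.140300.
So P(genuine code bug | test failure, flaky test harness) = 0.140300/0.432900 ≈ 0.3241.

Pr(genuine code bug | test failure) ≈ 0.4866; Pr(genuine code bug | test failure, flaky test harness) ≈ 0.3241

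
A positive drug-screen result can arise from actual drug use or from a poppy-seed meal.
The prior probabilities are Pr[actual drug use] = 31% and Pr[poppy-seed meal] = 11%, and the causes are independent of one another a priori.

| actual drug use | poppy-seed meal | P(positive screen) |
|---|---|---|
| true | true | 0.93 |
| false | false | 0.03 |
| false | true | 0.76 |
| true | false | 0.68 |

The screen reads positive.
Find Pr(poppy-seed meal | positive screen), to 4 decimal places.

Sum P(positive screen|·) weighted by the priors over the 4 (actual drug use, poppy-seed meal) configurations:
  P(positive screen) = 0.03·0.69·0.89 + 0.76·0.69·0.11 + 0.68·0.31·0.89 + 0.93·0.31·0.11
        = 0.018423 + 0.057684 + 0.187612 + 0.031713 = 0.295432
Configurations with poppy-seed meal contribute 0.089397, so
  P(poppy-seed meal | positive screen) = 0.089397 / 0.295432 ≈ 0.3026

Pr(poppy-seed meal | positive screen) ≈ 0.3026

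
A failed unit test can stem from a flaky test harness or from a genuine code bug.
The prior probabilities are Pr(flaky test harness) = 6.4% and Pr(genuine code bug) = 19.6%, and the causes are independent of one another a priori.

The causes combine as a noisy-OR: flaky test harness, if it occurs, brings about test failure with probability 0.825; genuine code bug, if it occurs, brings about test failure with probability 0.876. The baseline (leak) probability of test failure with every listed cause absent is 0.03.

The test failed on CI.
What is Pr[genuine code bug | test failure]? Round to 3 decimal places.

Pr[genuine code bug | test failure] ≈ 0.727

Under noisy-OR, P(test failure | causes) = 1 − (1−0.03)·∏(1−qᵢ) over the active causes.
P(test failure) = 0.03*0.936*0.804 + 0.87972*0.936*0.196 + 0.83025*0.064*0.804 + 0.978951*0.064*0.196 = 0.022576 + 0.161390 + 0.042721 + 0.012280 = 0.238967
Restricting to configurations with genuine code bug present: 0.161390 + 0.012280 = 0.173670.
Hence the posterior is 0.173670/0.238967 ≈ 0.727.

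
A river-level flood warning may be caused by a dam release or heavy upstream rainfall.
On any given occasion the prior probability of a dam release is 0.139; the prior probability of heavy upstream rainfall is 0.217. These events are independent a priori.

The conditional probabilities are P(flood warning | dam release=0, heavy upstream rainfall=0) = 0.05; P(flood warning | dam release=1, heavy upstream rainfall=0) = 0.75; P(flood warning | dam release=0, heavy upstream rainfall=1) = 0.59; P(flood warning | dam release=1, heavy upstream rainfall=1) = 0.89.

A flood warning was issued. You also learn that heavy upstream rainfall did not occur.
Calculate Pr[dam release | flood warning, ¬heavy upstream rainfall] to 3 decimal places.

Pr[dam release | flood warning, ¬heavy upstream rainfall] ≈ 0.708

P(flood warning | ¬heavy upstream rainfall) = 0.05·0.861 + 0.75·0.139 = 0.043050 + 0.104250 = 0.147300
Restricting to configurations with dam release present: 0.75·0.139 = 0.104250.
Hence the posterior is 0.104250/0.147300 ≈ 0.708.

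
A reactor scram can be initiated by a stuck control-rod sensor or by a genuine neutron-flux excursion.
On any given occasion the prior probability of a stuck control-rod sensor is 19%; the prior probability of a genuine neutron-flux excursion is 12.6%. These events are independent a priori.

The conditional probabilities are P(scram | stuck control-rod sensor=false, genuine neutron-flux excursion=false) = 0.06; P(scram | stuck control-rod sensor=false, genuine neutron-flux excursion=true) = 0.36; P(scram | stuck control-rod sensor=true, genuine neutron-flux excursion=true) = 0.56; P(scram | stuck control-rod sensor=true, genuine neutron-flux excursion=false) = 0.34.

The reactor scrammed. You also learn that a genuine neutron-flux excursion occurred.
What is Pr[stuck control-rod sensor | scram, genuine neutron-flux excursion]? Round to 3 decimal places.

Weight on stuck control-rod sensor=true, given the evidence: 0.56×0.19 = 0.106400
The normalizing constant is 0.36×0.81 + 0.56×0.19 = 0.398000
P(stuck control-rod sensor | scram, genuine neutron-flux excursion) = 0.106400/0.398000 ≈ 0.267

Pr[stuck control-rod sensor | scram, genuine neutron-flux excursion] ≈ 0.267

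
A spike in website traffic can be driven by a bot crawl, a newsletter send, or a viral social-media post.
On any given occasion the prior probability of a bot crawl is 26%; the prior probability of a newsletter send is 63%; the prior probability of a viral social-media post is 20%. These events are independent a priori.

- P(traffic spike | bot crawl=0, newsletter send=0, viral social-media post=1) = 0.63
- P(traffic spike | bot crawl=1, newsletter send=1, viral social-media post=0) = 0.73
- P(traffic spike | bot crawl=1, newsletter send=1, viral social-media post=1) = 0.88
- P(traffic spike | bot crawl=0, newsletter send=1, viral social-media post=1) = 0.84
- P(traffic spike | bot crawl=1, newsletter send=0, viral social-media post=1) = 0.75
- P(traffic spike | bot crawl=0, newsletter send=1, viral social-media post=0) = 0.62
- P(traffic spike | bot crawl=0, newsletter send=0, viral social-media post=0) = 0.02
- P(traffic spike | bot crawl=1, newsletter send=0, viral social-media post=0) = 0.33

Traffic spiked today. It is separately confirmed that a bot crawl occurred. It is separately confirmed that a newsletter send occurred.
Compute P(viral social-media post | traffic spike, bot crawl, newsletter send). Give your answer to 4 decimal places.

Weight on viral social-media post=true, given the evidence: 0.88*0.2 = 0.176000
Normalizer over all consistent configurations: 0.73*0.8 + 0.88*0.2 = 0.760000
P(viral social-media post | traffic spike, bot crawl, newsletter send) = 0.176000/0.760000 ≈ 0.2316

P(viral social-media post | traffic spike, bot crawl, newsletter send) ≈ 0.2316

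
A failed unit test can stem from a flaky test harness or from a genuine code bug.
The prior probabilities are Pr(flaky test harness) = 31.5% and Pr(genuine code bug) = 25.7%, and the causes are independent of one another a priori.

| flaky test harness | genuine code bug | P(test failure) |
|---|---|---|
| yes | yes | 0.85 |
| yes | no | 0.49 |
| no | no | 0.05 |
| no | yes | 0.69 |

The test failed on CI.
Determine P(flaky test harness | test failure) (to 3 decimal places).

P(flaky test harness | test failure) ≈ 0.555

P(test failure) = 0.05×0.685×0.743 + 0.69×0.685×0.257 + 0.49×0.315×0.743 + 0.85×0.315×0.257 = 0.025448 + 0.121471 + 0.114682 + 0.068812 = 0.330413
Of this, 0.183494 comes from 0.114682 + 0.068812 (the flaky test harness=true cases).
P(flaky test harness | test failure) = 0.183494 / 0.330413 ≈ 0.555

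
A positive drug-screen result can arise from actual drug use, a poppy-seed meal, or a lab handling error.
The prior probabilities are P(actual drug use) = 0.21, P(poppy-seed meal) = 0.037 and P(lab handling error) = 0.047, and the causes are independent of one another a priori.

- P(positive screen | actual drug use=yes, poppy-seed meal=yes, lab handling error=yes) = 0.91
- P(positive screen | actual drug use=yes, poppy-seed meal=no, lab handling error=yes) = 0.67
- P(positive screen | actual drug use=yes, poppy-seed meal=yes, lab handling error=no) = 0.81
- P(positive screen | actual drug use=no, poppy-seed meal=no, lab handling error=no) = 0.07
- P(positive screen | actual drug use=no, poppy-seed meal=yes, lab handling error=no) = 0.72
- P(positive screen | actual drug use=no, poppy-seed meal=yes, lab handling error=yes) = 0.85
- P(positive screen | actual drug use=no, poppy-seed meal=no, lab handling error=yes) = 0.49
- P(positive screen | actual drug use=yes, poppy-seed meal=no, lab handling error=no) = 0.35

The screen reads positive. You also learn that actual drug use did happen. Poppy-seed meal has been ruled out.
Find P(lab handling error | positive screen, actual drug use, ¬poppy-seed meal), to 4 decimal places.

P(positive screen | actual drug use, ¬poppy-seed meal) = 0.35*0.953 + 0.67*0.047 = 0.333550 + 0.031490 = 0.365040
Of this, 0.031490 comes from 0.67*0.047 (the lab handling error=true cases).
Hence the posterior is 0.031490/0.365040 ≈ 0.0863.

P(lab handling error | positive screen, actual drug use, ¬poppy-seed meal) ≈ 0.0863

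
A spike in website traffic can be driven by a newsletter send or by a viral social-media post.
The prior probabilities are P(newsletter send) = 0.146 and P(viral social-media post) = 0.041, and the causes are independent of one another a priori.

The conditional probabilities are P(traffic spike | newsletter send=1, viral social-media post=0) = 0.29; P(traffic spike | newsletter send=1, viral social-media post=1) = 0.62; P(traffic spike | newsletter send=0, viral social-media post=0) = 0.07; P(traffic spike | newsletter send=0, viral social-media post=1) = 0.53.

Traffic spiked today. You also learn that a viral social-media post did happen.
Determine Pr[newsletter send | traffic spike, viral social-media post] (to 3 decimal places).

Pr[newsletter send | traffic spike, viral social-media post] ≈ 0.167

P(traffic spike | viral social-media post) = 0.53*0.854 + 0.62*0.146 = 0.452620 + 0.090520 = 0.543140
Restricting to configurations with newsletter send present: 0.62*0.146 = 0.090520.
So P(newsletter send | traffic spike, viral social-media post) = 0.090520/0.543140 ≈ 0.167.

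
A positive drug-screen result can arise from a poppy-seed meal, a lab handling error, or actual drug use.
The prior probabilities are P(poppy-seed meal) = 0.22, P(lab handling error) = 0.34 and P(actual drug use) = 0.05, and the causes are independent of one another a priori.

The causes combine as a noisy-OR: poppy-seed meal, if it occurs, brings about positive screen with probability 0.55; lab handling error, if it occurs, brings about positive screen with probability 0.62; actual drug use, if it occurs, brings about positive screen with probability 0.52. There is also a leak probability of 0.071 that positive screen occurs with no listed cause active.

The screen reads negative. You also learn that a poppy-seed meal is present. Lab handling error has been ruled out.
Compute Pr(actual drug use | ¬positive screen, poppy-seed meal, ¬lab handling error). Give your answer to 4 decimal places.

Pr(actual drug use | ¬positive screen, poppy-seed meal, ¬lab handling error) ≈ 0.0246

Under noisy-OR, P(positive screen | causes) = 1 − (1−0.071)·∏(1−qᵢ) over the active causes.
P(¬positive screen | poppy-seed meal, ¬lab handling error) = 0.41805*0.95 + 0.200664*0.05 = 0.397147 + 0.010033 = 0.407180
Of this, 0.010033 comes from 0.200664*0.05 (the actual drug use=true cases).
P(actual drug use | ¬positive screen, poppy-seed meal, ¬lab handling error) = 0.010033 / 0.407180 ≈ 0.0246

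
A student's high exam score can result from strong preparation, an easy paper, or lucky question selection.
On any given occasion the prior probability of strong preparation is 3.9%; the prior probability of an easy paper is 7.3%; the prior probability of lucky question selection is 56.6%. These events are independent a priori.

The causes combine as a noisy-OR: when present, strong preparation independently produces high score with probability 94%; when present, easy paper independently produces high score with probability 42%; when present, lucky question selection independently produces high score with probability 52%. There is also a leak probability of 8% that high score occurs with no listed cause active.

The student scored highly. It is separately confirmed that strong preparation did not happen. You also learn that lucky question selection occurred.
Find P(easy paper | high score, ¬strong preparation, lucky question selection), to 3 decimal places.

Under noisy-OR, P(high score | causes) = 1 − (1−0.08)·∏(1−qᵢ) over the active causes.
P(high score | ¬strong preparation, lucky question selection) = 0.5584*0.927 + 0.743872*0.073 = 0.517637 + 0.054303 = 0.571940
The easy paper-present share is 0.743872*0.073 = 0.054303.
So P(easy paper | high score, ¬strong preparation, lucky question selection) = 0.054303/0.571940 ≈ 0.095.

P(easy paper | high score, ¬strong preparation, lucky question selection) ≈ 0.095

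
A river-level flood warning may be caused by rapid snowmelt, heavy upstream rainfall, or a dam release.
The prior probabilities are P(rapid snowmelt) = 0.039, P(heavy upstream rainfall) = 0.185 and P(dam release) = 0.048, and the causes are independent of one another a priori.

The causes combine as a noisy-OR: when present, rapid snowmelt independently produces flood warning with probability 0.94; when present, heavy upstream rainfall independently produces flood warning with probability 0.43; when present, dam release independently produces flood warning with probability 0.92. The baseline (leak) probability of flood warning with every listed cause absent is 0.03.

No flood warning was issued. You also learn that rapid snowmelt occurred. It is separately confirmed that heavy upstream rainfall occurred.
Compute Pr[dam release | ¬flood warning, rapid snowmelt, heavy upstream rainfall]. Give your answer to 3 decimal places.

Under noisy-OR, P(flood warning | causes) = 1 − (1−0.03)·∏(1−qᵢ) over the active causes.
Sum P(¬flood warning|·) weighted by the priors over both values of dam release:
  P(¬flood warning | rapid snowmelt, heavy upstream rainfall) = 0.033174·0.952 + 0.002654·0.048
        = 0.031582 + 0.000127 = 0.031709
Configurations with dam release contribute 0.000127, so
  P(dam release | ¬flood warning, rapid snowmelt, heavy upstream rainfall) = 0.000127 / 0.031709 ≈ 0.004

Pr[dam release | ¬flood warning, rapid snowmelt, heavy upstream rainfall] ≈ 0.004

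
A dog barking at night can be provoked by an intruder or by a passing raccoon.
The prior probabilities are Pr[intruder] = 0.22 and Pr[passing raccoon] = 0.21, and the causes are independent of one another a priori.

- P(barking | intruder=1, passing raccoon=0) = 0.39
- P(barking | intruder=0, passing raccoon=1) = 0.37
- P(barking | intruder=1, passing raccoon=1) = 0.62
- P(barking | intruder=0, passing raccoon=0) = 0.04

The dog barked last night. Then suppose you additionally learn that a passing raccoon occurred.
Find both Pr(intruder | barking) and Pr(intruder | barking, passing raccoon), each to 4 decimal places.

By total probability over the 4 (intruder, passing raccoon) configurations:
  P(barking) = 0.04*0.78*0.79 + 0.37*0.78*0.21 + 0.39*0.22*0.79 + 0.62*0.22*0.21
        = 0.024648 + 0.060606 + 0.067782 + 0.028644 = 0.181680
Keeping only the intruder-present terms gives 0.096426, so
  P(intruder | barking) = 0.096426 / 0.181680 ≈ 0.5307

Now also conditioning on passing raccoon=true:
Enumerate both values of intruder and weight by the priors:
  P(barking | passing raccoon) = 0.37*0.78 + 0.62*0.22
        = 0.288600 + 0.136400 = 0.425000
Keeping only the intruder-present terms gives 0.136400, so
  P(intruder | barking, passing raccoon) = 0.136400 / 0.425000 ≈ 0.3209

Pr(intruder | barking) ≈ 0.5307; Pr(intruder | barking, passing raccoon) ≈ 0.3209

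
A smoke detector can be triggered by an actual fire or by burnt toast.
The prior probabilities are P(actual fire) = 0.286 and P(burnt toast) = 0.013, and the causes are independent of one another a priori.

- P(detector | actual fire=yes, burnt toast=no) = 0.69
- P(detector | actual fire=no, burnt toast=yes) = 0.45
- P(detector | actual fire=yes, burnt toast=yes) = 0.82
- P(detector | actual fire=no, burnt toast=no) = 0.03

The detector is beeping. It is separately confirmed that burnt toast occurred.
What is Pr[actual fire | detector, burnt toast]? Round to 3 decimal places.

P(detector | burnt toast) = 0.45·0.714 + 0.82·0.286 = 0.321300 + 0.234520 = 0.555820
The actual fire-present share is 0.82·0.286 = 0.234520.
Hence the posterior is 0.234520/0.555820 ≈ 0.422.

Pr[actual fire | detector, burnt toast] ≈ 0.422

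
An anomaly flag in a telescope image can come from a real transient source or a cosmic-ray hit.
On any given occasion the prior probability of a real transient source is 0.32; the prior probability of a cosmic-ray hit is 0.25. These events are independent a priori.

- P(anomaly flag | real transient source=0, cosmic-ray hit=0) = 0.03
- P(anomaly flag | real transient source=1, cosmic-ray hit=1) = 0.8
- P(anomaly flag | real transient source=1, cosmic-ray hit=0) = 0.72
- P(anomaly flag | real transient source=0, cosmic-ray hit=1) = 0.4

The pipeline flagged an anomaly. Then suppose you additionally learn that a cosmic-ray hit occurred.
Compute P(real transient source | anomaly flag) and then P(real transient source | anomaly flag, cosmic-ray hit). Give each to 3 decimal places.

P(real transient source | anomaly flag) ≈ 0.740; P(real transient source | anomaly flag, cosmic-ray hit) ≈ 0.485

For the numerator, keep only real transient source=true terms: 0.172800 + 0.064000 = 0.236800
Normalizer over all consistent configurations: 0.03*0.68*0.75 + 0.4*0.68*0.25 + 0.72*0.32*0.75 + 0.8*0.32*0.25 = 0.320100
Posterior = 0.236800 / 0.320100 ≈ 0.740

With the extra evidence:
Weight on real transient source=true, given the evidence: 0.8·0.32 = 0.256000
Denominator P(anomaly flag | cosmic-ray hit): 0.4·0.68 + 0.8·0.32 = 0.528000
Posterior = 0.256000 / 0.528000 ≈ 0.485
This is intercausal reasoning (explaining away): once cosmic-ray hit accounts for the anomaly flag, real transient source becomes less likely.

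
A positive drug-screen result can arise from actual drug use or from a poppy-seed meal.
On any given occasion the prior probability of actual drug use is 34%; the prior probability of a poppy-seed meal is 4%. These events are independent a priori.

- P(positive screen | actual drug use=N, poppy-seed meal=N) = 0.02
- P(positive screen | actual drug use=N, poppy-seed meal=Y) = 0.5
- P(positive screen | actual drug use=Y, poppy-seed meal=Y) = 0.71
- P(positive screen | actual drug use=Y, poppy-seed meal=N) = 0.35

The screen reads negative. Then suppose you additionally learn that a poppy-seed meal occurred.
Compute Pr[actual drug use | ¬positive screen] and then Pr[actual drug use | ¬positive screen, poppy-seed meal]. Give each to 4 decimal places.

Pr[actual drug use | ¬positive screen] ≈ 0.2542; Pr[actual drug use | ¬positive screen, poppy-seed meal] ≈ 0.2301

For the numerator, keep only actual drug use=true terms: 0.212160 + 0.003944 = 0.216104
Denominator P(¬positive screen): 0.98×0.66×0.96 + 0.5×0.66×0.04 + 0.65×0.34×0.96 + 0.29×0.34×0.04 = 0.850232
Posterior = 0.216104 / 0.850232 ≈ 0.2542

Now also conditioning on poppy-seed meal=true:
For the numerator, keep only actual drug use=true terms: 0.29·0.34 = 0.098600
Denominator P(¬positive screen | poppy-seed meal): 0.5·0.66 + 0.29·0.34 = 0.428600
Posterior = 0.098600 / 0.428600 ≈ 0.2301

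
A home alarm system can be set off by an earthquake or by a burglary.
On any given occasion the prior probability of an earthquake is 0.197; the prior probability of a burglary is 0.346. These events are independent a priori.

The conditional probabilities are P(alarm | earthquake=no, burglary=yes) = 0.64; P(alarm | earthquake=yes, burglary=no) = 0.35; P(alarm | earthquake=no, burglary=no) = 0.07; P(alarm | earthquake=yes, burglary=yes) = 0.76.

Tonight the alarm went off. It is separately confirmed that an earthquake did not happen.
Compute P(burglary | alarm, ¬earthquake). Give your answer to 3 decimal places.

Weight on burglary=true, given the evidence: 0.64×0.346 = 0.221440
The normalizing constant is 0.07×0.654 + 0.64×0.346 = 0.267220
Posterior = 0.221440 / 0.267220 ≈ 0.829

P(burglary | alarm, ¬earthquake) ≈ 0.829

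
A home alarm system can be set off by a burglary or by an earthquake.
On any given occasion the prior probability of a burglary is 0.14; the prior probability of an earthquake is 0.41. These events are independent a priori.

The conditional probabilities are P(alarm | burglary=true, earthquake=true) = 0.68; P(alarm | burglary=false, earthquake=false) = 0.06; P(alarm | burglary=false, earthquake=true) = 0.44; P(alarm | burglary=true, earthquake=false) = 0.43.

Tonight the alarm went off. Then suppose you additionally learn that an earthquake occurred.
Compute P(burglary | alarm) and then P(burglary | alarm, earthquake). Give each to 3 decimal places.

P(burglary | alarm) ≈ 0.287; P(burglary | alarm, earthquake) ≈ 0.201

For the numerator, keep only burglary=true terms: 0.035518 + 0.039032 = 0.074550
The normalizing constant is 0.06*0.86*0.59 + 0.44*0.86*0.41 + 0.43*0.14*0.59 + 0.68*0.14*0.41 = 0.260138
Posterior = 0.074550 / 0.260138 ≈ 0.287

Now also conditioning on earthquake=true:
P(alarm | earthquake) = 0.44*0.86 + 0.68*0.14 = 0.378400 + 0.095200 = 0.473600
The burglary-present share is 0.68*0.14 = 0.095200.
So P(burglary | alarm, earthquake) = 0.095200/0.473600 ≈ 0.201.
This is intercausal reasoning (explaining away): once earthquake accounts for the alarm, burglary becomes less likely.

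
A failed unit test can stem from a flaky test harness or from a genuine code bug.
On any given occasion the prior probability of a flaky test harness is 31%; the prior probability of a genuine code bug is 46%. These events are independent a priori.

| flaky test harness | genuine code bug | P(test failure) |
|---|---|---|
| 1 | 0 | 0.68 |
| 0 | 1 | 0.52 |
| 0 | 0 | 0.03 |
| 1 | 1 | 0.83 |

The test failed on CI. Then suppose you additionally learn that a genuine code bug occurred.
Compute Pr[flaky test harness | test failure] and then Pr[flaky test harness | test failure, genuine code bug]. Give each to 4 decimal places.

Pr[flaky test harness | test failure] ≈ 0.5685; Pr[flaky test harness | test failure, genuine code bug] ≈ 0.4176

By total probability over the 4 (flaky test harness, genuine code bug) configurations:
  P(test failure) = 0.03*0.69*0.54 + 0.52*0.69*0.46 + 0.68*0.31*0.54 + 0.83*0.31*0.46
        = 0.011178 + 0.165048 + 0.113832 + 0.118358 = 0.408416
Configurations with flaky test harness contribute 0.232190, so
  P(flaky test harness | test failure) = 0.232190 / 0.408416 ≈ 0.5685

Now also conditioning on genuine code bug=true:
P(test failure | genuine code bug) = 0.52×0.69 + 0.83×0.31 = 0.358800 + 0.257300 = 0.616100
The flaky test harness-present share is 0.83×0.31 = 0.257300.
P(flaky test harness | test failure, genuine code bug) = 0.257300 / 0.616100 ≈ 0.4176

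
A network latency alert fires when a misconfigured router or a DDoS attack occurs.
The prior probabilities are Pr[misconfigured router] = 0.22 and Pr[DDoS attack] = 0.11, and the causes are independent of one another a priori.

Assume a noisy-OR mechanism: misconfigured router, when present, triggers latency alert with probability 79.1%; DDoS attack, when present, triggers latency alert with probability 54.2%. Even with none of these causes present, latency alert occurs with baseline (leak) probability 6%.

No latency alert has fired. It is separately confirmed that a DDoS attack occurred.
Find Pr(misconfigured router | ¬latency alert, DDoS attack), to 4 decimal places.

Under noisy-OR, P(latency alert | causes) = 1 − (1−0.06)·∏(1−qᵢ) over the active causes.
Enumerate both values of misconfigured router and weight by the priors:
  P(¬latency alert | DDoS attack) = 0.43052·0.78 + 0.089979·0.22
        = 0.335806 + 0.019795 = 0.355601
The terms with misconfigured router present sum to 0.019795, so
  P(misconfigured router | ¬latency alert, DDoS attack) = 0.019795 / 0.355601 ≈ 0.0557

Pr(misconfigured router | ¬latency alert, DDoS attack) ≈ 0.0557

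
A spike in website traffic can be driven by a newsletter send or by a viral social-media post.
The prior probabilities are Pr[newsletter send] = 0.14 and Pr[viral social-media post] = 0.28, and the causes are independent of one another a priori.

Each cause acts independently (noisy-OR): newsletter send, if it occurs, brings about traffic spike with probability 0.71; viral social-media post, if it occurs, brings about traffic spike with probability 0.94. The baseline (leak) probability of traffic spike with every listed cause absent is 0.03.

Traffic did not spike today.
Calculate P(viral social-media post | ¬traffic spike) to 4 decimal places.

Under noisy-OR, P(traffic spike | causes) = 1 − (1−0.03)·∏(1−qᵢ) over the active causes.
P(¬traffic spike) = 0.97×0.86×0.72 + 0.0582×0.86×0.28 + 0.2813×0.14×0.72 + 0.016878×0.14×0.28 = 0.600624 + 0.014015 + 0.028355 + 0.000662 = 0.643656
Of this, 0.014677 comes from 0.014015 + 0.000662 (the viral social-media post=true cases).
Hence the posterior is 0.014677/0.643656 ≈ 0.0228.

P(viral social-media post | ¬traffic spike) ≈ 0.0228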